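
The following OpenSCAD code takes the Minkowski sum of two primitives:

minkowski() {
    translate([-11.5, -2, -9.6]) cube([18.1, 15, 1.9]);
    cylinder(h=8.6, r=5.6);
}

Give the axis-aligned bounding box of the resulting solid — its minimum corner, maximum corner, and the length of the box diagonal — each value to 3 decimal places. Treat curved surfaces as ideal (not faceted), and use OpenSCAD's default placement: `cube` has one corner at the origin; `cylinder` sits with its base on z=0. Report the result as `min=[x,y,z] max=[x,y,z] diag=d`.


min=[-17.100,-7.600,-9.600] max=[12.200,18.600,0.900] diag=40.684

A = translate([-11.5, -2, -9.6]) cube([18.1, 15, 1.9]) → bbox [-11.5,-2,-9.6] .. [6.6,13,-7.7]
B = cylinder(h=8.6, r=5.6) → bbox [-5.6,-5.6,0] .. [5.6,5.6,8.6]
lo = A.lo+B.lo = [-11.5-5.6, -2-5.6, -9.6+0] = [-17.100,-7.600,-9.600]
hi = A.hi+B.hi = [6.6+5.6, 13+5.6, -7.7+8.6] = [12.200,18.600,0.900]
diag = √(29.3²+26.2²+10.5²) = √1655.18 = 40.684


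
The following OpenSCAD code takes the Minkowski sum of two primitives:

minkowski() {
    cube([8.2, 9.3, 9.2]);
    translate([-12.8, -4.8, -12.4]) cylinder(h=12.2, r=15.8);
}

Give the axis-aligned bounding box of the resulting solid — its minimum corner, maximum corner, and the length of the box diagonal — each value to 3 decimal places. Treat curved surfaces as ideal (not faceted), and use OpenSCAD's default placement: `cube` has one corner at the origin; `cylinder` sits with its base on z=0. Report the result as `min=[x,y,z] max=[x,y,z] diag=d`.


min=[-28.600,-20.600,-12.400] max=[11.200,20.300,9.000] diag=60.949

A = translate([-12.8, -4.8, -12.4]) cylinder(h=12.2, r=15.8) → bbox [-28.6,-20.6,-12.4] .. [3,11,-0.2]
B = cube([8.2, 9.3, 9.2]) → bbox [0,0,0] .. [8.2,9.3,9.2]
lo = A.lo+B.lo = [-28.6+0, -20.6+0, -12.4+0] = [-28.600,-20.600,-12.400]
hi = A.hi+B.hi = [3+8.2, 11+9.3, -0.2+9.2] = [11.200,20.300,9.000]
diag = √(39.8²+40.9²+21.4²) = √3714.81 = 60.949


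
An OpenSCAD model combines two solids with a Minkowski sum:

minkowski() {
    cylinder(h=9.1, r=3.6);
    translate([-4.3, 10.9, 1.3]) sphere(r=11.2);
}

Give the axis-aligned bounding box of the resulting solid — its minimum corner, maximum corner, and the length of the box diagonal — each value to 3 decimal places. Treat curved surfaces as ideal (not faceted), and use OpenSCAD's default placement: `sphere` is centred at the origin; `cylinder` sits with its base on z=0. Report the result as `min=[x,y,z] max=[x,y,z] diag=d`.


min=[-19.100,-3.900,-9.900] max=[10.500,25.700,21.600] diag=52.389

A = translate([-4.3, 10.9, 1.3]) sphere(r=11.2) → bbox [-15.5,-0.3,-9.9] .. [6.9,22.1,12.5]
B = cylinder(h=9.1, r=3.6) → bbox [-3.6,-3.6,0] .. [3.6,3.6,9.1]
lo = A.lo+B.lo = [-15.5-3.6, -0.3-3.6, -9.9+0] = [-19.100,-3.900,-9.900]
hi = A.hi+B.hi = [6.9+3.6, 22.1+3.6, 12.5+9.1] = [10.500,25.700,21.600]
diag = √(29.6²+29.6²+31.5²) = √2744.57 = 52.389


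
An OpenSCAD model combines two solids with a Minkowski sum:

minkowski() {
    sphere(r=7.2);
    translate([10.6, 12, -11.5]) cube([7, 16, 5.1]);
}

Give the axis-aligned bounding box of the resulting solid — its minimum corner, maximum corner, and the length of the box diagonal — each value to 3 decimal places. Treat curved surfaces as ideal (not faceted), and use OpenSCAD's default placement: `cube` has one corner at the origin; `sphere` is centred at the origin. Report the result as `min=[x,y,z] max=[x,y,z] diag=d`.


min=[3.400,4.800,-18.700] max=[24.800,35.200,0.800] diag=41.981

A = translate([10.6, 12, -11.5]) cube([7, 16, 5.1]) → bbox [10.6,12,-11.5] .. [17.6,28,-6.4]
B = sphere(r=7.2) → bbox [-7.2,-7.2,-7.2] .. [7.2,7.2,7.2]
lo = A.lo+B.lo = [10.6-7.2, 12-7.2, -11.5-7.2] = [3.400,4.800,-18.700]
hi = A.hi+B.hi = [17.6+7.2, 28+7.2, -6.4+7.2] = [24.800,35.200,0.800]
diag = √(21.4²+30.4²+19.5²) = √1762.37 = 41.981


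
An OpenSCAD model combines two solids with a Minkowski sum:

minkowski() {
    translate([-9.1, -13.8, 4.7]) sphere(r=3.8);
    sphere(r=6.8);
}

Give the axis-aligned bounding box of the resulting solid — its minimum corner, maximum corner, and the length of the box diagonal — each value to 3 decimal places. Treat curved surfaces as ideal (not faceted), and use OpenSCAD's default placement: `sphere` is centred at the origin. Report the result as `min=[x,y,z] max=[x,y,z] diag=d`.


A = translate([-9.1, -13.8, 4.7]) sphere(r=3.8) → bbox [-12.9,-17.6,0.9] .. [-5.3,-10,8.5]
B = sphere(r=6.8) → bbox [-6.8,-6.8,-6.8] .. [6.8,6.8,6.8]
lo = A.lo+B.lo = [-12.9-6.8, -17.6-6.8, 0.9-6.8] = [-19.700,-24.400,-5.900]
hi = A.hi+B.hi = [-5.3+6.8, -10+6.8, 8.5+6.8] = [1.500,-3.200,15.300]
diag = √(21.2²+21.2²+21.2²) = √1348.32 = 36.719

min=[-19.700,-24.400,-5.900] max=[1.500,-3.200,15.300] diag=36.719


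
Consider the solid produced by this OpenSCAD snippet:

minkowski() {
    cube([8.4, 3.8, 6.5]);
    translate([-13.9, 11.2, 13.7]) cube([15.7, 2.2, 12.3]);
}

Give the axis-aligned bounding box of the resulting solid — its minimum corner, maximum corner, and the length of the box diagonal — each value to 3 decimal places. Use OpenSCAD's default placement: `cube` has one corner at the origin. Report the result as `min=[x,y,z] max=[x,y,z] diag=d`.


A = translate([-13.9, 11.2, 13.7]) cube([15.7, 2.2, 12.3]) → bbox [-13.9,11.2,13.7] .. [1.8,13.4,26]
B = cube([8.4, 3.8, 6.5]) → bbox [0,0,0] .. [8.4,3.8,6.5]
lo = A.lo+B.lo = [-13.9+0, 11.2+0, 13.7+0] = [-13.900,11.200,13.700]
hi = A.hi+B.hi = [1.8+8.4, 13.4+3.8, 26+6.5] = [10.200,17.200,32.500]
diag = √(24.1²+6²+18.8²) = √970.25 = 31.149

min=[-13.900,11.200,13.700] max=[10.200,17.200,32.500] diag=31.149


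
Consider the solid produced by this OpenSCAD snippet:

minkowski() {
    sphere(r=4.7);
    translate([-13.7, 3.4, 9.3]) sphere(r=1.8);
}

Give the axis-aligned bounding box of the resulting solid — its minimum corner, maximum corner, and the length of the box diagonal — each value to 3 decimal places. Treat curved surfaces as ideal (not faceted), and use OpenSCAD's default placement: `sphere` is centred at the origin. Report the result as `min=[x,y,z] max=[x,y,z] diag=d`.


min=[-20.200,-3.100,2.800] max=[-7.200,9.900,15.800] diag=22.517

A = translate([-13.7, 3.4, 9.3]) sphere(r=1.8) → bbox [-15.5,1.6,7.5] .. [-11.9,5.2,11.1]
B = sphere(r=4.7) → bbox [-4.7,-4.7,-4.7] .. [4.7,4.7,4.7]
lo = A.lo+B.lo = [-15.5-4.7, 1.6-4.7, 7.5-4.7] = [-20.200,-3.100,2.800]
hi = A.hi+B.hi = [-11.9+4.7, 5.2+4.7, 11.1+4.7] = [-7.200,9.900,15.800]
diag = √(13²+13²+13²) = √507 = 22.517


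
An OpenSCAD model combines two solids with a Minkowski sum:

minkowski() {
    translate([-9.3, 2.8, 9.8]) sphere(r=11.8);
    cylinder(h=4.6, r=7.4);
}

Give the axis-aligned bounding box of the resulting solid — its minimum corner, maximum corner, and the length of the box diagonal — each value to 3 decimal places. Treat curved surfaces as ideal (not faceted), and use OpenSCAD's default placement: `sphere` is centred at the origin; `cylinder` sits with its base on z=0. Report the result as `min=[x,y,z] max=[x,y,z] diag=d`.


A = translate([-9.3, 2.8, 9.8]) sphere(r=11.8) → bbox [-21.1,-9,-2] .. [2.5,14.6,21.6]
B = cylinder(h=4.6, r=7.4) → bbox [-7.4,-7.4,0] .. [7.4,7.4,4.6]
lo = A.lo+B.lo = [-21.1-7.4, -9-7.4, -2+0] = [-28.500,-16.400,-2.000]
hi = A.hi+B.hi = [2.5+7.4, 14.6+7.4, 21.6+4.6] = [9.900,22.000,26.200]
diag = √(38.4²+38.4²+28.2²) = √3744.36 = 61.191

min=[-28.500,-16.400,-2.000] max=[9.900,22.000,26.200] diag=61.191


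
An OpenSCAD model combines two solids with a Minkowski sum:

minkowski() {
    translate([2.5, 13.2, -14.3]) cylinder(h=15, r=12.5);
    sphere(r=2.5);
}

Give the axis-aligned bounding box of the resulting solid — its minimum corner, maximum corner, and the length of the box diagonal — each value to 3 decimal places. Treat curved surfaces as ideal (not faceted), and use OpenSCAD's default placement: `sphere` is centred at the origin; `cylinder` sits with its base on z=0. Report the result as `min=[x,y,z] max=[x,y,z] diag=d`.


min=[-12.500,-1.800,-16.800] max=[17.500,28.200,3.200] diag=46.904

A = translate([2.5, 13.2, -14.3]) cylinder(h=15, r=12.5) → bbox [-10,0.7,-14.3] .. [15,25.7,0.7]
B = sphere(r=2.5) → bbox [-2.5,-2.5,-2.5] .. [2.5,2.5,2.5]
lo = A.lo+B.lo = [-10-2.5, 0.7-2.5, -14.3-2.5] = [-12.500,-1.800,-16.800]
hi = A.hi+B.hi = [15+2.5, 25.7+2.5, 0.7+2.5] = [17.500,28.200,3.200]
diag = √(30²+30²+20²) = √2200 = 46.904


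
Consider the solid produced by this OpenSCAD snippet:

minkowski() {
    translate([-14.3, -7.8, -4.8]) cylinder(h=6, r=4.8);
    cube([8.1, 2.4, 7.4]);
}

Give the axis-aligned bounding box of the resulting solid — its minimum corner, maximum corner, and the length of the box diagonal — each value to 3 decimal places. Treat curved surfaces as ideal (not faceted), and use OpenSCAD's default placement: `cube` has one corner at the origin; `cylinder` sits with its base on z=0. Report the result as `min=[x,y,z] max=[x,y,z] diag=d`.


A = translate([-14.3, -7.8, -4.8]) cylinder(h=6, r=4.8) → bbox [-19.1,-12.6,-4.8] .. [-9.5,-3,1.2]
B = cube([8.1, 2.4, 7.4]) → bbox [0,0,0] .. [8.1,2.4,7.4]
lo = A.lo+B.lo = [-19.1+0, -12.6+0, -4.8+0] = [-19.100,-12.600,-4.800]
hi = A.hi+B.hi = [-9.5+8.1, -3+2.4, 1.2+7.4] = [-1.400,-0.600,8.600]
diag = √(17.7²+12²+13.4²) = √636.85 = 25.236

min=[-19.100,-12.600,-4.800] max=[-1.400,-0.600,8.600] diag=25.236


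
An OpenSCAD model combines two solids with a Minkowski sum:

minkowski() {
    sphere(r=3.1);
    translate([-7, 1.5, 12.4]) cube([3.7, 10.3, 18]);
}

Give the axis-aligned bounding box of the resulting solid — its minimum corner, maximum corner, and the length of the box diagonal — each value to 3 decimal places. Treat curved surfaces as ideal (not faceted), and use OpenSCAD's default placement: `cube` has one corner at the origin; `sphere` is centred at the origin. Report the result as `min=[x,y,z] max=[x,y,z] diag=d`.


min=[-10.100,-1.600,9.300] max=[-0.200,14.900,33.500] diag=30.918

A = translate([-7, 1.5, 12.4]) cube([3.7, 10.3, 18]) → bbox [-7,1.5,12.4] .. [-3.3,11.8,30.4]
B = sphere(r=3.1) → bbox [-3.1,-3.1,-3.1] .. [3.1,3.1,3.1]
lo = A.lo+B.lo = [-7-3.1, 1.5-3.1, 12.4-3.1] = [-10.100,-1.600,9.300]
hi = A.hi+B.hi = [-3.3+3.1, 11.8+3.1, 30.4+3.1] = [-0.200,14.900,33.500]
diag = √(9.9²+16.5²+24.2²) = √955.9 = 30.918


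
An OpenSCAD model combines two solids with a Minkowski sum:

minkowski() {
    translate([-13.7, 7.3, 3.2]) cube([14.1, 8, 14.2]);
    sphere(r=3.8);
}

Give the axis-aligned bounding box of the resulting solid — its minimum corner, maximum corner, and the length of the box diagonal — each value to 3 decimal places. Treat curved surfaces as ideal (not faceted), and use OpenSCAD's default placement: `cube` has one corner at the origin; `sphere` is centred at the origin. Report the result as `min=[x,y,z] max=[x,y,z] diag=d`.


A = translate([-13.7, 7.3, 3.2]) cube([14.1, 8, 14.2]) → bbox [-13.7,7.3,3.2] .. [0.4,15.3,17.4]
B = sphere(r=3.8) → bbox [-3.8,-3.8,-3.8] .. [3.8,3.8,3.8]
lo = A.lo+B.lo = [-13.7-3.8, 7.3-3.8, 3.2-3.8] = [-17.500,3.500,-0.600]
hi = A.hi+B.hi = [0.4+3.8, 15.3+3.8, 17.4+3.8] = [4.200,19.100,21.200]
diag = √(21.7²+15.6²+21.8²) = √1189.49 = 34.489

min=[-17.500,3.500,-0.600] max=[4.200,19.100,21.200] diag=34.489


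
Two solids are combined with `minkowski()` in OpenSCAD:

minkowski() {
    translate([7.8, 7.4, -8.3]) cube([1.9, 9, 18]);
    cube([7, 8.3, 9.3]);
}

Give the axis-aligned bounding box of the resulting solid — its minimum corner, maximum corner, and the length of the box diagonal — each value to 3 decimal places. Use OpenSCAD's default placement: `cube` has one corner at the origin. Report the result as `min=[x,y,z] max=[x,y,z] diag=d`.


A = translate([7.8, 7.4, -8.3]) cube([1.9, 9, 18]) → bbox [7.8,7.4,-8.3] .. [9.7,16.4,9.7]
B = cube([7, 8.3, 9.3]) → bbox [0,0,0] .. [7,8.3,9.3]
lo = A.lo+B.lo = [7.8+0, 7.4+0, -8.3+0] = [7.800,7.400,-8.300]
hi = A.hi+B.hi = [9.7+7, 16.4+8.3, 9.7+9.3] = [16.700,24.700,19.000]
diag = √(8.9²+17.3²+27.3²) = √1123.79 = 33.523

min=[7.800,7.400,-8.300] max=[16.700,24.700,19.000] diag=33.523


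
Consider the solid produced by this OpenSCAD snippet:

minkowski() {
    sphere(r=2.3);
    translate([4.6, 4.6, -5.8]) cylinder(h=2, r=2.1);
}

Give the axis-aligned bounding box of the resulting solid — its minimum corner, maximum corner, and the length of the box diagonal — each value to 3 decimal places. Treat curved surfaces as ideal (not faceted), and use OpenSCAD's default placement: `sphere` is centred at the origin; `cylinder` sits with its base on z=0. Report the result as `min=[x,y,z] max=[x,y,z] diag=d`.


A = translate([4.6, 4.6, -5.8]) cylinder(h=2, r=2.1) → bbox [2.5,2.5,-5.8] .. [6.7,6.7,-3.8]
B = sphere(r=2.3) → bbox [-2.3,-2.3,-2.3] .. [2.3,2.3,2.3]
lo = A.lo+B.lo = [2.5-2.3, 2.5-2.3, -5.8-2.3] = [0.200,0.200,-8.100]
hi = A.hi+B.hi = [6.7+2.3, 6.7+2.3, -3.8+2.3] = [9.000,9.000,-1.500]
diag = √(8.8²+8.8²+6.6²) = √198.44 = 14.087

min=[0.200,0.200,-8.100] max=[9.000,9.000,-1.500] diag=14.087


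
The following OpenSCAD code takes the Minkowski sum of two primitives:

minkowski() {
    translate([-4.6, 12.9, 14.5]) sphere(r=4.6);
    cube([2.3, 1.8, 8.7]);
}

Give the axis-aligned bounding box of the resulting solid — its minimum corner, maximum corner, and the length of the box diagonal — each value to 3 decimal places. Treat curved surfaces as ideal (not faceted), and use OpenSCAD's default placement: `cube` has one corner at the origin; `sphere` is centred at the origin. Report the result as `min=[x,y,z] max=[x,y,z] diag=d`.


A = translate([-4.6, 12.9, 14.5]) sphere(r=4.6) → bbox [-9.2,8.3,9.9] .. [0,17.5,19.1]
B = cube([2.3, 1.8, 8.7]) → bbox [0,0,0] .. [2.3,1.8,8.7]
lo = A.lo+B.lo = [-9.2+0, 8.3+0, 9.9+0] = [-9.200,8.300,9.900]
hi = A.hi+B.hi = [0+2.3, 17.5+1.8, 19.1+8.7] = [2.300,19.300,27.800]
diag = √(11.5²+11²+17.9²) = √573.66 = 23.951

min=[-9.200,8.300,9.900] max=[2.300,19.300,27.800] diag=23.951


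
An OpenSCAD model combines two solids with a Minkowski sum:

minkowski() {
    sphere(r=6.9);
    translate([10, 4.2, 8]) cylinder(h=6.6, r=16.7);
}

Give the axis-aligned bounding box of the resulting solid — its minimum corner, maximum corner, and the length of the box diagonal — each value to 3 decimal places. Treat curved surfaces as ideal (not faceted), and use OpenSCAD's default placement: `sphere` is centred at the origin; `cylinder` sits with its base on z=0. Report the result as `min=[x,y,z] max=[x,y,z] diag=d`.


A = translate([10, 4.2, 8]) cylinder(h=6.6, r=16.7) → bbox [-6.7,-12.5,8] .. [26.7,20.9,14.6]
B = sphere(r=6.9) → bbox [-6.9,-6.9,-6.9] .. [6.9,6.9,6.9]
lo = A.lo+B.lo = [-6.7-6.9, -12.5-6.9, 8-6.9] = [-13.600,-19.400,1.100]
hi = A.hi+B.hi = [26.7+6.9, 20.9+6.9, 14.6+6.9] = [33.600,27.800,21.500]
diag = √(47.2²+47.2²+20.4²) = √4871.84 = 69.799

min=[-13.600,-19.400,1.100] max=[33.600,27.800,21.500] diag=69.799


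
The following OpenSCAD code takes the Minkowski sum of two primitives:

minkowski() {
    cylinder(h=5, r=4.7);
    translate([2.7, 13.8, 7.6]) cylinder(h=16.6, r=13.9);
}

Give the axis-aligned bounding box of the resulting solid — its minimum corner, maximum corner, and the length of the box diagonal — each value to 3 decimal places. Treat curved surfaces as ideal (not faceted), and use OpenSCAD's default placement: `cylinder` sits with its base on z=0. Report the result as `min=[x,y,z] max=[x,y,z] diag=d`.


min=[-15.900,-4.800,7.600] max=[21.300,32.400,29.200] diag=56.870

A = translate([2.7, 13.8, 7.6]) cylinder(h=16.6, r=13.9) → bbox [-11.2,-0.1,7.6] .. [16.6,27.7,24.2]
B = cylinder(h=5, r=4.7) → bbox [-4.7,-4.7,0] .. [4.7,4.7,5]
lo = A.lo+B.lo = [-11.2-4.7, -0.1-4.7, 7.6+0] = [-15.900,-4.800,7.600]
hi = A.hi+B.hi = [16.6+4.7, 27.7+4.7, 24.2+5] = [21.300,32.400,29.200]
diag = √(37.2²+37.2²+21.6²) = √3234.24 = 56.870


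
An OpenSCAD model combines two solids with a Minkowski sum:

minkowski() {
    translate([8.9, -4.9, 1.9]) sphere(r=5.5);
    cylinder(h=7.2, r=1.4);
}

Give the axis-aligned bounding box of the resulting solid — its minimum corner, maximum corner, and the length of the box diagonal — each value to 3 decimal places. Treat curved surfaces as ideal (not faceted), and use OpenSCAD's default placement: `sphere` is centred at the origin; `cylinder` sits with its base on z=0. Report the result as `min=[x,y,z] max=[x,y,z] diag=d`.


min=[2.000,-11.800,-3.600] max=[15.800,2.000,14.600] diag=26.686

A = translate([8.9, -4.9, 1.9]) sphere(r=5.5) → bbox [3.4,-10.4,-3.6] .. [14.4,0.6,7.4]
B = cylinder(h=7.2, r=1.4) → bbox [-1.4,-1.4,0] .. [1.4,1.4,7.2]
lo = A.lo+B.lo = [3.4-1.4, -10.4-1.4, -3.6+0] = [2.000,-11.800,-3.600]
hi = A.hi+B.hi = [14.4+1.4, 0.6+1.4, 7.4+7.2] = [15.800,2.000,14.600]
diag = √(13.8²+13.8²+18.2²) = √712.12 = 26.686


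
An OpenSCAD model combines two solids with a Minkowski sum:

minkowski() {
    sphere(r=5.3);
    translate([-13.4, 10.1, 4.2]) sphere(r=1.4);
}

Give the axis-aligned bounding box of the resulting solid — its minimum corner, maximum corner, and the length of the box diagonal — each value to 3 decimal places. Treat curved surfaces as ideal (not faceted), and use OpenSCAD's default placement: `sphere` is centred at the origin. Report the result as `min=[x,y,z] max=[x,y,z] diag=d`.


A = translate([-13.4, 10.1, 4.2]) sphere(r=1.4) → bbox [-14.8,8.7,2.8] .. [-12,11.5,5.6]
B = sphere(r=5.3) → bbox [-5.3,-5.3,-5.3] .. [5.3,5.3,5.3]
lo = A.lo+B.lo = [-14.8-5.3, 8.7-5.3, 2.8-5.3] = [-20.100,3.400,-2.500]
hi = A.hi+B.hi = [-12+5.3, 11.5+5.3, 5.6+5.3] = [-6.700,16.800,10.900]
diag = √(13.4²+13.4²+13.4²) = √538.68 = 23.209

min=[-20.100,3.400,-2.500] max=[-6.700,16.800,10.900] diag=23.209


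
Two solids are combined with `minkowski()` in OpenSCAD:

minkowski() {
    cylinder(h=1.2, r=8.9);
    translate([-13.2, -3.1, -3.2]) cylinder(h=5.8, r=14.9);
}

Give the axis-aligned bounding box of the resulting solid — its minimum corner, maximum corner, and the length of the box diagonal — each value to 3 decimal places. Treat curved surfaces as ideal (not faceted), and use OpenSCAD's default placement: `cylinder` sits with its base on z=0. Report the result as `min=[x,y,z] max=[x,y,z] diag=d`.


A = translate([-13.2, -3.1, -3.2]) cylinder(h=5.8, r=14.9) → bbox [-28.1,-18,-3.2] .. [1.7,11.8,2.6]
B = cylinder(h=1.2, r=8.9) → bbox [-8.9,-8.9,0] .. [8.9,8.9,1.2]
lo = A.lo+B.lo = [-28.1-8.9, -18-8.9, -3.2+0] = [-37.000,-26.900,-3.200]
hi = A.hi+B.hi = [1.7+8.9, 11.8+8.9, 2.6+1.2] = [10.600,20.700,3.800]
diag = √(47.6²+47.6²+7²) = √4580.52 = 67.680

min=[-37.000,-26.900,-3.200] max=[10.600,20.700,3.800] diag=67.680


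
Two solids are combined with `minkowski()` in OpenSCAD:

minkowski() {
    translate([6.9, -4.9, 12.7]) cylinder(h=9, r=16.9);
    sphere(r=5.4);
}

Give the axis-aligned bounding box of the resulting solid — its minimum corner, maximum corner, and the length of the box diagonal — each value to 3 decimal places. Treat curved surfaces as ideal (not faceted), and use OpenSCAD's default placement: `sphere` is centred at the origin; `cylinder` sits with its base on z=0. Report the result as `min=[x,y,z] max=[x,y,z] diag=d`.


min=[-15.400,-27.200,7.300] max=[29.200,17.400,27.100] diag=66.109

A = translate([6.9, -4.9, 12.7]) cylinder(h=9, r=16.9) → bbox [-10,-21.8,12.7] .. [23.8,12,21.7]
B = sphere(r=5.4) → bbox [-5.4,-5.4,-5.4] .. [5.4,5.4,5.4]
lo = A.lo+B.lo = [-10-5.4, -21.8-5.4, 12.7-5.4] = [-15.400,-27.200,7.300]
hi = A.hi+B.hi = [23.8+5.4, 12+5.4, 21.7+5.4] = [29.200,17.400,27.100]
diag = √(44.6²+44.6²+19.8²) = √4370.36 = 66.109


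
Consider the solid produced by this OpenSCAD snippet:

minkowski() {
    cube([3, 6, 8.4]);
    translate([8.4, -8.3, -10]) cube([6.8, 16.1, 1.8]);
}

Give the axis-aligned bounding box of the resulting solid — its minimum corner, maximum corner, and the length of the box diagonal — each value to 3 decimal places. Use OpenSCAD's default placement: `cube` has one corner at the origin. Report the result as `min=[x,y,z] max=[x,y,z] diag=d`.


min=[8.400,-8.300,-10.000] max=[18.200,13.800,0.200] diag=26.239

A = translate([8.4, -8.3, -10]) cube([6.8, 16.1, 1.8]) → bbox [8.4,-8.3,-10] .. [15.2,7.8,-8.2]
B = cube([3, 6, 8.4]) → bbox [0,0,0] .. [3,6,8.4]
lo = A.lo+B.lo = [8.4+0, -8.3+0, -10+0] = [8.400,-8.300,-10.000]
hi = A.hi+B.hi = [15.2+3, 7.8+6, -8.2+8.4] = [18.200,13.800,0.200]
diag = √(9.8²+22.1²+10.2²) = √688.49 = 26.239


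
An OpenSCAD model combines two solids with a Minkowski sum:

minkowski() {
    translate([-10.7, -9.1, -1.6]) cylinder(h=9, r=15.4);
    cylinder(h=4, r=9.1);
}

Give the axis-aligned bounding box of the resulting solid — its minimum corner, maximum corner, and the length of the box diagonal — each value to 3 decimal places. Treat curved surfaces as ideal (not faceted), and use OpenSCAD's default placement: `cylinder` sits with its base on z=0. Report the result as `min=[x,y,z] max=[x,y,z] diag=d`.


min=[-35.200,-33.600,-1.600] max=[13.800,15.400,11.400] diag=70.505

A = translate([-10.7, -9.1, -1.6]) cylinder(h=9, r=15.4) → bbox [-26.1,-24.5,-1.6] .. [4.7,6.3,7.4]
B = cylinder(h=4, r=9.1) → bbox [-9.1,-9.1,0] .. [9.1,9.1,4]
lo = A.lo+B.lo = [-26.1-9.1, -24.5-9.1, -1.6+0] = [-35.200,-33.600,-1.600]
hi = A.hi+B.hi = [4.7+9.1, 6.3+9.1, 7.4+4] = [13.800,15.400,11.400]
diag = √(49²+49²+13²) = √4971 = 70.505


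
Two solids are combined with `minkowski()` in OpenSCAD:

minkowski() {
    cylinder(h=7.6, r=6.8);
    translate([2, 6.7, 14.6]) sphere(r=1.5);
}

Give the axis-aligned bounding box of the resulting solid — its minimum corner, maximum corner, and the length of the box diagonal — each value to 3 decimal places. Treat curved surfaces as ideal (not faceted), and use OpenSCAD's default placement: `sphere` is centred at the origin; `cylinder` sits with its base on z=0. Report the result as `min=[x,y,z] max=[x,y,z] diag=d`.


min=[-6.300,-1.600,13.100] max=[10.300,15.000,23.700] diag=25.758

A = translate([2, 6.7, 14.6]) sphere(r=1.5) → bbox [0.5,5.2,13.1] .. [3.5,8.2,16.1]
B = cylinder(h=7.6, r=6.8) → bbox [-6.8,-6.8,0] .. [6.8,6.8,7.6]
lo = A.lo+B.lo = [0.5-6.8, 5.2-6.8, 13.1+0] = [-6.300,-1.600,13.100]
hi = A.hi+B.hi = [3.5+6.8, 8.2+6.8, 16.1+7.6] = [10.300,15.000,23.700]
diag = √(16.6²+16.6²+10.6²) = √663.48 = 25.758


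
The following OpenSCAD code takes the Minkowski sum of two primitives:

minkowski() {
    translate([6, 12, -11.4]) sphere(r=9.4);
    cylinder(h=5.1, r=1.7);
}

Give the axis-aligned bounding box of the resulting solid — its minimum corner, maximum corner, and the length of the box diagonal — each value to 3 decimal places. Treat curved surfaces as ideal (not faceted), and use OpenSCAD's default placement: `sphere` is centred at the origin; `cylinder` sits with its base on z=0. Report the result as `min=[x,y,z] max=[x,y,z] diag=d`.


min=[-5.100,0.900,-20.800] max=[17.100,23.100,3.100] diag=39.457

A = translate([6, 12, -11.4]) sphere(r=9.4) → bbox [-3.4,2.6,-20.8] .. [15.4,21.4,-2]
B = cylinder(h=5.1, r=1.7) → bbox [-1.7,-1.7,0] .. [1.7,1.7,5.1]
lo = A.lo+B.lo = [-3.4-1.7, 2.6-1.7, -20.8+0] = [-5.100,0.900,-20.800]
hi = A.hi+B.hi = [15.4+1.7, 21.4+1.7, -2+5.1] = [17.100,23.100,3.100]
diag = √(22.2²+22.2²+23.9²) = √1556.89 = 39.457


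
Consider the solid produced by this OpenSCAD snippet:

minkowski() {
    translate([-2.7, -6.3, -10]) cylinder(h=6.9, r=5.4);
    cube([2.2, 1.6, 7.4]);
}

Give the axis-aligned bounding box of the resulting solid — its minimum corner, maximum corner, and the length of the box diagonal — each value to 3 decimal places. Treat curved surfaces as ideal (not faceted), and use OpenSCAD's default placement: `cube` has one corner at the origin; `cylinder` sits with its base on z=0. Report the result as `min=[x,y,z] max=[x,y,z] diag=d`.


A = translate([-2.7, -6.3, -10]) cylinder(h=6.9, r=5.4) → bbox [-8.1,-11.7,-10] .. [2.7,-0.9,-3.1]
B = cube([2.2, 1.6, 7.4]) → bbox [0,0,0] .. [2.2,1.6,7.4]
lo = A.lo+B.lo = [-8.1+0, -11.7+0, -10+0] = [-8.100,-11.700,-10.000]
hi = A.hi+B.hi = [2.7+2.2, -0.9+1.6, -3.1+7.4] = [4.900,0.700,4.300]
diag = √(13²+12.4²+14.3²) = √527.25 = 22.962

min=[-8.100,-11.700,-10.000] max=[4.900,0.700,4.300] diag=22.962


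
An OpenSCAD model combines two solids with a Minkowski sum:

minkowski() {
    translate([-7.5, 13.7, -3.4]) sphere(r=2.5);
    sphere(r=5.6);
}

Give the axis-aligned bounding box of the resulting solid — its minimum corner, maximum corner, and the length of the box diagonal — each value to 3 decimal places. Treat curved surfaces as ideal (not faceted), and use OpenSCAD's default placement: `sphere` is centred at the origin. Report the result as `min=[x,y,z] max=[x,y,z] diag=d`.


A = translate([-7.5, 13.7, -3.4]) sphere(r=2.5) → bbox [-10,11.2,-5.9] .. [-5,16.2,-0.9]
B = sphere(r=5.6) → bbox [-5.6,-5.6,-5.6] .. [5.6,5.6,5.6]
lo = A.lo+B.lo = [-10-5.6, 11.2-5.6, -5.9-5.6] = [-15.600,5.600,-11.500]
hi = A.hi+B.hi = [-5+5.6, 16.2+5.6, -0.9+5.6] = [0.600,21.800,4.700]
diag = √(16.2²+16.2²+16.2²) = √787.32 = 28.059

min=[-15.600,5.600,-11.500] max=[0.600,21.800,4.700] diag=28.059


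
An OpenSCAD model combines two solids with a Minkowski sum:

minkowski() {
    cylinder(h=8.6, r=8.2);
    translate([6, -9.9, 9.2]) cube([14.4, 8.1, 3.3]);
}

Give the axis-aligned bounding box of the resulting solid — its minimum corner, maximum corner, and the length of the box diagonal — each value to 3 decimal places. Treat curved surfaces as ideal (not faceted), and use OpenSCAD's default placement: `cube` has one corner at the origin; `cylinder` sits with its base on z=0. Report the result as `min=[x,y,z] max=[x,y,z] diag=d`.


min=[-2.200,-18.100,9.200] max=[28.600,6.400,21.100] diag=41.116

A = translate([6, -9.9, 9.2]) cube([14.4, 8.1, 3.3]) → bbox [6,-9.9,9.2] .. [20.4,-1.8,12.5]
B = cylinder(h=8.6, r=8.2) → bbox [-8.2,-8.2,0] .. [8.2,8.2,8.6]
lo = A.lo+B.lo = [6-8.2, -9.9-8.2, 9.2+0] = [-2.200,-18.100,9.200]
hi = A.hi+B.hi = [20.4+8.2, -1.8+8.2, 12.5+8.6] = [28.600,6.400,21.100]
diag = √(30.8²+24.5²+11.9²) = √1690.5 = 41.116


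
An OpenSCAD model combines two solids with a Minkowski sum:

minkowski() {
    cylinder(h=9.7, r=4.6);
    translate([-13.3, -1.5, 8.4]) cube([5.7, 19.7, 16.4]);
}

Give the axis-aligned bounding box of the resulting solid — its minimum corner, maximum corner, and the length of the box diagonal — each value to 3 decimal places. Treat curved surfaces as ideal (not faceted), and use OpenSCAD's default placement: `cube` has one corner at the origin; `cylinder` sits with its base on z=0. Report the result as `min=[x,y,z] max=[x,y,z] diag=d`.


A = translate([-13.3, -1.5, 8.4]) cube([5.7, 19.7, 16.4]) → bbox [-13.3,-1.5,8.4] .. [-7.6,18.2,24.8]
B = cylinder(h=9.7, r=4.6) → bbox [-4.6,-4.6,0] .. [4.6,4.6,9.7]
lo = A.lo+B.lo = [-13.3-4.6, -1.5-4.6, 8.4+0] = [-17.900,-6.100,8.400]
hi = A.hi+B.hi = [-7.6+4.6, 18.2+4.6, 24.8+9.7] = [-3.000,22.800,34.500]
diag = √(14.9²+28.9²+26.1²) = √1738.43 = 41.694

min=[-17.900,-6.100,8.400] max=[-3.000,22.800,34.500] diag=41.694


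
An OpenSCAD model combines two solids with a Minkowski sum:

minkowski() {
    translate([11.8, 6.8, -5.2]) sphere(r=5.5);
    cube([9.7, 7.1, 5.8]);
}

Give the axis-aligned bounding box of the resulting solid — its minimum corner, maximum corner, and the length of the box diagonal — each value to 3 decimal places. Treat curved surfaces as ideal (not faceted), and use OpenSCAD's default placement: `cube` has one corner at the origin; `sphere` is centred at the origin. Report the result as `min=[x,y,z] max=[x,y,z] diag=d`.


A = translate([11.8, 6.8, -5.2]) sphere(r=5.5) → bbox [6.3,1.3,-10.7] .. [17.3,12.3,0.3]
B = cube([9.7, 7.1, 5.8]) → bbox [0,0,0] .. [9.7,7.1,5.8]
lo = A.lo+B.lo = [6.3+0, 1.3+0, -10.7+0] = [6.300,1.300,-10.700]
hi = A.hi+B.hi = [17.3+9.7, 12.3+7.1, 0.3+5.8] = [27.000,19.400,6.100]
diag = √(20.7²+18.1²+16.8²) = √1038.34 = 32.223

min=[6.300,1.300,-10.700] max=[27.000,19.400,6.100] diag=32.223


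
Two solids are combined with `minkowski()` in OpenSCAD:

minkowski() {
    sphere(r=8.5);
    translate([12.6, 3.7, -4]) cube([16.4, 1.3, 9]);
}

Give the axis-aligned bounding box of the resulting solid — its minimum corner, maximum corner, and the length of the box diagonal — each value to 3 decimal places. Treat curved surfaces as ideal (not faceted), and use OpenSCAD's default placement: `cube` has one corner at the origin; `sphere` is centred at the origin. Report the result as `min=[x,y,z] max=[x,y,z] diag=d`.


A = translate([12.6, 3.7, -4]) cube([16.4, 1.3, 9]) → bbox [12.6,3.7,-4] .. [29,5,5]
B = sphere(r=8.5) → bbox [-8.5,-8.5,-8.5] .. [8.5,8.5,8.5]
lo = A.lo+B.lo = [12.6-8.5, 3.7-8.5, -4-8.5] = [4.100,-4.800,-12.500]
hi = A.hi+B.hi = [29+8.5, 5+8.5, 5+8.5] = [37.500,13.500,13.500]
diag = √(33.4²+18.3²+26²) = √2126.45 = 46.113

min=[4.100,-4.800,-12.500] max=[37.500,13.500,13.500] diag=46.113


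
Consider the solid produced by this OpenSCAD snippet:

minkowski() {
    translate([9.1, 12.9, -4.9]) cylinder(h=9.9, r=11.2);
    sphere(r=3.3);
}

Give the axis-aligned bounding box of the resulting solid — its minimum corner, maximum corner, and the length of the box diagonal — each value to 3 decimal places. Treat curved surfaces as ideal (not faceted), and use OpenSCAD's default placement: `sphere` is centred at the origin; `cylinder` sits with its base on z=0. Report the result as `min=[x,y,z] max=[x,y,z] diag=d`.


A = translate([9.1, 12.9, -4.9]) cylinder(h=9.9, r=11.2) → bbox [-2.1,1.7,-4.9] .. [20.3,24.1,5]
B = sphere(r=3.3) → bbox [-3.3,-3.3,-3.3] .. [3.3,3.3,3.3]
lo = A.lo+B.lo = [-2.1-3.3, 1.7-3.3, -4.9-3.3] = [-5.400,-1.600,-8.200]
hi = A.hi+B.hi = [20.3+3.3, 24.1+3.3, 5+3.3] = [23.600,27.400,8.300]
diag = √(29²+29²+16.5²) = √1954.25 = 44.207

min=[-5.400,-1.600,-8.200] max=[23.600,27.400,8.300] diag=44.207


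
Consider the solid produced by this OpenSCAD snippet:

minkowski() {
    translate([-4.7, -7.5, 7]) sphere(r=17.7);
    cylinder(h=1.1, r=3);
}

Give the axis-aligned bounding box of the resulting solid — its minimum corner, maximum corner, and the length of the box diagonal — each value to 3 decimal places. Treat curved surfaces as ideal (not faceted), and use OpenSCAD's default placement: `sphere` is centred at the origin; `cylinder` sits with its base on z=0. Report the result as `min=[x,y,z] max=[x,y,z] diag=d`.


A = translate([-4.7, -7.5, 7]) sphere(r=17.7) → bbox [-22.4,-25.2,-10.7] .. [13,10.2,24.7]
B = cylinder(h=1.1, r=3) → bbox [-3,-3,0] .. [3,3,1.1]
lo = A.lo+B.lo = [-22.4-3, -25.2-3, -10.7+0] = [-25.400,-28.200,-10.700]
hi = A.hi+B.hi = [13+3, 10.2+3, 24.7+1.1] = [16.000,13.200,25.800]
diag = √(41.4²+41.4²+36.5²) = √4760.17 = 68.994

min=[-25.400,-28.200,-10.700] max=[16.000,13.200,25.800] diag=68.994


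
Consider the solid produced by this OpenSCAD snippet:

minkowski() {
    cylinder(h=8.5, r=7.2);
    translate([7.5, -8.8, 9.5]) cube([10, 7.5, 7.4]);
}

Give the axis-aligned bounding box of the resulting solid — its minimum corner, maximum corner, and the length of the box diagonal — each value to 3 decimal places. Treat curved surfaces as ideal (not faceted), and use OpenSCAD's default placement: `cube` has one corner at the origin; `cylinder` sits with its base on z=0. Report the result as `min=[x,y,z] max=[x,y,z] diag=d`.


A = translate([7.5, -8.8, 9.5]) cube([10, 7.5, 7.4]) → bbox [7.5,-8.8,9.5] .. [17.5,-1.3,16.9]
B = cylinder(h=8.5, r=7.2) → bbox [-7.2,-7.2,0] .. [7.2,7.2,8.5]
lo = A.lo+B.lo = [7.5-7.2, -8.8-7.2, 9.5+0] = [0.300,-16.000,9.500]
hi = A.hi+B.hi = [17.5+7.2, -1.3+7.2, 16.9+8.5] = [24.700,5.900,25.400]
diag = √(24.4²+21.9²+15.9²) = √1327.78 = 36.439

min=[0.300,-16.000,9.500] max=[24.700,5.900,25.400] diag=36.439


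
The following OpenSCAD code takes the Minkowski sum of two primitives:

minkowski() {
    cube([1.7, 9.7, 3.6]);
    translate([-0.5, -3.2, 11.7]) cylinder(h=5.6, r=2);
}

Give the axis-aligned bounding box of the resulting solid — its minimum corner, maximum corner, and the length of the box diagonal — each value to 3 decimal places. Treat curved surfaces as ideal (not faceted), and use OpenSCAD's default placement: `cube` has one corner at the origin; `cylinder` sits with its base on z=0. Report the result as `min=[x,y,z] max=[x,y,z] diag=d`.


A = translate([-0.5, -3.2, 11.7]) cylinder(h=5.6, r=2) → bbox [-2.5,-5.2,11.7] .. [1.5,-1.2,17.3]
B = cube([1.7, 9.7, 3.6]) → bbox [0,0,0] .. [1.7,9.7,3.6]
lo = A.lo+B.lo = [-2.5+0, -5.2+0, 11.7+0] = [-2.500,-5.200,11.700]
hi = A.hi+B.hi = [1.5+1.7, -1.2+9.7, 17.3+3.6] = [3.200,8.500,20.900]
diag = √(5.7²+13.7²+9.2²) = √304.82 = 17.459

min=[-2.500,-5.200,11.700] max=[3.200,8.500,20.900] diag=17.459


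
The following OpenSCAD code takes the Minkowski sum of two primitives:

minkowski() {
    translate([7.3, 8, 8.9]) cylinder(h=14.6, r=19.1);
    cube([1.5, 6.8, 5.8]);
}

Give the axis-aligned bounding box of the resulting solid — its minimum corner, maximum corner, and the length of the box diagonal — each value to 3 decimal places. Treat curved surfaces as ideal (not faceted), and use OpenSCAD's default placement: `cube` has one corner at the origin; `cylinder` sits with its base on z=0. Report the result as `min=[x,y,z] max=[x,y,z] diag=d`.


A = translate([7.3, 8, 8.9]) cylinder(h=14.6, r=19.1) → bbox [-11.8,-11.1,8.9] .. [26.4,27.1,23.5]
B = cube([1.5, 6.8, 5.8]) → bbox [0,0,0] .. [1.5,6.8,5.8]
lo = A.lo+B.lo = [-11.8+0, -11.1+0, 8.9+0] = [-11.800,-11.100,8.900]
hi = A.hi+B.hi = [26.4+1.5, 27.1+6.8, 23.5+5.8] = [27.900,33.900,29.300]
diag = √(39.7²+45²+20.4²) = √4017.25 = 63.382

min=[-11.800,-11.100,8.900] max=[27.900,33.900,29.300] diag=63.382


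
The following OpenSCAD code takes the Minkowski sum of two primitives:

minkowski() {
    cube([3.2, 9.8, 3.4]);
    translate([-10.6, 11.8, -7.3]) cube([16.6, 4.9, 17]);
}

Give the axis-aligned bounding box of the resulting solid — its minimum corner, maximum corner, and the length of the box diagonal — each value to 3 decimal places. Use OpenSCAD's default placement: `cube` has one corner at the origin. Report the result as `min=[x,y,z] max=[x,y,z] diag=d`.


min=[-10.600,11.800,-7.300] max=[9.200,26.500,13.100] diag=32.005

A = translate([-10.6, 11.8, -7.3]) cube([16.6, 4.9, 17]) → bbox [-10.6,11.8,-7.3] .. [6,16.7,9.7]
B = cube([3.2, 9.8, 3.4]) → bbox [0,0,0] .. [3.2,9.8,3.4]
lo = A.lo+B.lo = [-10.6+0, 11.8+0, -7.3+0] = [-10.600,11.800,-7.300]
hi = A.hi+B.hi = [6+3.2, 16.7+9.8, 9.7+3.4] = [9.200,26.500,13.100]
diag = √(19.8²+14.7²+20.4²) = √1024.29 = 32.005


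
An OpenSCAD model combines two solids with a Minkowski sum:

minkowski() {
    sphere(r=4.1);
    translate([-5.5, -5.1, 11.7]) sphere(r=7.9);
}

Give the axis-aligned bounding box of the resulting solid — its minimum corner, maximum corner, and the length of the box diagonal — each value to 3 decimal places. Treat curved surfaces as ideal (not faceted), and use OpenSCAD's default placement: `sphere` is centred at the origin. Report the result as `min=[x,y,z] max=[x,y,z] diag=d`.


min=[-17.500,-17.100,-0.300] max=[6.500,6.900,23.700] diag=41.569

A = translate([-5.5, -5.1, 11.7]) sphere(r=7.9) → bbox [-13.4,-13,3.8] .. [2.4,2.8,19.6]
B = sphere(r=4.1) → bbox [-4.1,-4.1,-4.1] .. [4.1,4.1,4.1]
lo = A.lo+B.lo = [-13.4-4.1, -13-4.1, 3.8-4.1] = [-17.500,-17.100,-0.300]
hi = A.hi+B.hi = [2.4+4.1, 2.8+4.1, 19.6+4.1] = [6.500,6.900,23.700]
diag = √(24²+24²+24²) = √1728 = 41.569


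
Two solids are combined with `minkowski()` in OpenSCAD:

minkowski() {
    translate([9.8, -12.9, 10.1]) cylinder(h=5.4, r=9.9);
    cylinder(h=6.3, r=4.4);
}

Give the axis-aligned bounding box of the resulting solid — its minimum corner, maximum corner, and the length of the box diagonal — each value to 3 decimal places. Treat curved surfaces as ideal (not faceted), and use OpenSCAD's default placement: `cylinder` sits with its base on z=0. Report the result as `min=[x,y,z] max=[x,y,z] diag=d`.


min=[-4.500,-27.200,10.100] max=[24.100,1.400,21.800] diag=42.105

A = translate([9.8, -12.9, 10.1]) cylinder(h=5.4, r=9.9) → bbox [-0.1,-22.8,10.1] .. [19.7,-3,15.5]
B = cylinder(h=6.3, r=4.4) → bbox [-4.4,-4.4,0] .. [4.4,4.4,6.3]
lo = A.lo+B.lo = [-0.1-4.4, -22.8-4.4, 10.1+0] = [-4.500,-27.200,10.100]
hi = A.hi+B.hi = [19.7+4.4, -3+4.4, 15.5+6.3] = [24.100,1.400,21.800]
diag = √(28.6²+28.6²+11.7²) = √1772.81 = 42.105


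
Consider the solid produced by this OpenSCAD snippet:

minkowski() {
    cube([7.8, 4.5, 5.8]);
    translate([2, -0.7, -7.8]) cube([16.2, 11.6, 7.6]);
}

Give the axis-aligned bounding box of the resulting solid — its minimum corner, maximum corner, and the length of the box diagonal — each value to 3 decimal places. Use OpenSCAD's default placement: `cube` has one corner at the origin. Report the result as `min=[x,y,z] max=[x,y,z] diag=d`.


min=[2.000,-0.700,-7.800] max=[26.000,15.400,5.600] diag=31.855

A = translate([2, -0.7, -7.8]) cube([16.2, 11.6, 7.6]) → bbox [2,-0.7,-7.8] .. [18.2,10.9,-0.2]
B = cube([7.8, 4.5, 5.8]) → bbox [0,0,0] .. [7.8,4.5,5.8]
lo = A.lo+B.lo = [2+0, -0.7+0, -7.8+0] = [2.000,-0.700,-7.800]
hi = A.hi+B.hi = [18.2+7.8, 10.9+4.5, -0.2+5.8] = [26.000,15.400,5.600]
diag = √(24²+16.1²+13.4²) = √1014.77 = 31.855


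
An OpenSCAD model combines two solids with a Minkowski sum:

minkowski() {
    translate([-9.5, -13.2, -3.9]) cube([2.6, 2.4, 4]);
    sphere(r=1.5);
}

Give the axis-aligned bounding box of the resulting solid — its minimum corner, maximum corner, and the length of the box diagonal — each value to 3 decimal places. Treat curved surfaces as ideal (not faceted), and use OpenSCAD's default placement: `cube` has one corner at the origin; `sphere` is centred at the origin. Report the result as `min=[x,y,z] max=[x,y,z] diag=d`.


min=[-11.000,-14.700,-5.400] max=[-5.400,-9.300,1.600] diag=10.465

A = translate([-9.5, -13.2, -3.9]) cube([2.6, 2.4, 4]) → bbox [-9.5,-13.2,-3.9] .. [-6.9,-10.8,0.1]
B = sphere(r=1.5) → bbox [-1.5,-1.5,-1.5] .. [1.5,1.5,1.5]
lo = A.lo+B.lo = [-9.5-1.5, -13.2-1.5, -3.9-1.5] = [-11.000,-14.700,-5.400]
hi = A.hi+B.hi = [-6.9+1.5, -10.8+1.5, 0.1+1.5] = [-5.400,-9.300,1.600]
diag = √(5.6²+5.4²+7²) = √109.52 = 10.465


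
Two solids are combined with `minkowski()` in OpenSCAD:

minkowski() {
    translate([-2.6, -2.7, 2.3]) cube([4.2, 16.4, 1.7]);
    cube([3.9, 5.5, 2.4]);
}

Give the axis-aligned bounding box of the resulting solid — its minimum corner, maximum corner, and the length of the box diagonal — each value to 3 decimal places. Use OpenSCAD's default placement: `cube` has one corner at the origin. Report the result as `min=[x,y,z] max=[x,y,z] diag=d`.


A = translate([-2.6, -2.7, 2.3]) cube([4.2, 16.4, 1.7]) → bbox [-2.6,-2.7,2.3] .. [1.6,13.7,4]
B = cube([3.9, 5.5, 2.4]) → bbox [0,0,0] .. [3.9,5.5,2.4]
lo = A.lo+B.lo = [-2.6+0, -2.7+0, 2.3+0] = [-2.600,-2.700,2.300]
hi = A.hi+B.hi = [1.6+3.9, 13.7+5.5, 4+2.4] = [5.500,19.200,6.400]
diag = √(8.1²+21.9²+4.1²) = √562.03 = 23.707

min=[-2.600,-2.700,2.300] max=[5.500,19.200,6.400] diag=23.707


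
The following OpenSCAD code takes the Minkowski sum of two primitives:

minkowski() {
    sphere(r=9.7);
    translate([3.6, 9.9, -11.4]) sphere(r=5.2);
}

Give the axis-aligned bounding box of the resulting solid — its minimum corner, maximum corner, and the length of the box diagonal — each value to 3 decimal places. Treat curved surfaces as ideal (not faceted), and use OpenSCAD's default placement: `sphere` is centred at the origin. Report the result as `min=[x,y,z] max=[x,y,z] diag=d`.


A = translate([3.6, 9.9, -11.4]) sphere(r=5.2) → bbox [-1.6,4.7,-16.6] .. [8.8,15.1,-6.2]
B = sphere(r=9.7) → bbox [-9.7,-9.7,-9.7] .. [9.7,9.7,9.7]
lo = A.lo+B.lo = [-1.6-9.7, 4.7-9.7, -16.6-9.7] = [-11.300,-5.000,-26.300]
hi = A.hi+B.hi = [8.8+9.7, 15.1+9.7, -6.2+9.7] = [18.500,24.800,3.500]
diag = √(29.8²+29.8²+29.8²) = √2664.12 = 51.615

min=[-11.300,-5.000,-26.300] max=[18.500,24.800,3.500] diag=51.615
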